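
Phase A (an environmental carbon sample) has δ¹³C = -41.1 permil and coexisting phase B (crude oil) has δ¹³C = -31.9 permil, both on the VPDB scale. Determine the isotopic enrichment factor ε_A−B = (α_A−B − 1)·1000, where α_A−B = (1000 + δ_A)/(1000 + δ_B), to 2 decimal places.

α_A−B = (1000 + -41.1) / (1000 + -31.9) = 958.9 / 968.1 = 0.990497
ε_A−B = (0.990497 − 1) × 1000 = -9.503 permil
(The approximation ε ≈ δ_A − δ_B would give -9.2 permil.)

-9.50 permil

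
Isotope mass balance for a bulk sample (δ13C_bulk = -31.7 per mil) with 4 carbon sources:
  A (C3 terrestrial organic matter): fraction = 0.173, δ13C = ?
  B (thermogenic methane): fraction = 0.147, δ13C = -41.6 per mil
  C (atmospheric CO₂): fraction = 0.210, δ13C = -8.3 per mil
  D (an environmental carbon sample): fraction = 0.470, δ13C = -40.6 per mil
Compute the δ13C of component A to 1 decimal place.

-27.5 per mil

Isotope mass balance: δ_bulk = Σ fᵢ·δᵢ.
-31.7 = 0.173×δ_A + 0.147×(-41.6) + 0.210×(-8.3) + 0.470×(-40.6)
0.173·δ_A = -31.7 − (-26.940) = -4.760
δ_A = -4.760 / 0.173 = -27.51 per mil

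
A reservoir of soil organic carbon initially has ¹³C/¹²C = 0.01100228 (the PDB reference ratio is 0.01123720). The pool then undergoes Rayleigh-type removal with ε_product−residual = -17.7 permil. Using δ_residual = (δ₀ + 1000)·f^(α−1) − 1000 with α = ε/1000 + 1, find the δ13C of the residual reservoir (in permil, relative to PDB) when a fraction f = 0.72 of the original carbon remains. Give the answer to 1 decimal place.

-15.2 permil

δ₀ = (0.01100228/0.01123720 − 1)×1000 = (0.979094 − 1)×1000 = -20.906 permil
α − 1 = ε/1000 = -0.0177
f^(α−1) = 0.72^(-0.0177) = 1.005831
δ_res = (-20.906 + 1000) × 1.005831 − 1000 = 984.804 − 1000 = -15.20 permil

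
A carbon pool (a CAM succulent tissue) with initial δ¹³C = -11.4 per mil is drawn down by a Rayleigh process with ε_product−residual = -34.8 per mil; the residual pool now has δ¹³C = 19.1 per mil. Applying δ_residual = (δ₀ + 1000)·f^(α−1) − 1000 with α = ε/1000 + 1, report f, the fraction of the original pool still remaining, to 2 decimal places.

α − 1 = ε/1000 = -0.0348
(δ_res + 1000)/(δ₀ + 1000) = (19.1 + 1000)/(-11.4 + 1000) = 1019.1/988.6 = 1.030852
f = 1.030852^(1/-0.0348) = exp(ln(1.030852)/-0.0348) = exp(0.03039/-0.0348)
f = exp(-0.8731) = 0.4176

0.42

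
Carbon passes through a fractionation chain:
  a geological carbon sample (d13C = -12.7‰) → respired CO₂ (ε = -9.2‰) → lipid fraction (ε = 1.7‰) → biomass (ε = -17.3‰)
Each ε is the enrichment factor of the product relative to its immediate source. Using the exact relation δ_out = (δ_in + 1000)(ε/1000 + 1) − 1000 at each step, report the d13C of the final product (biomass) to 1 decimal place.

-37.1‰

step 1: δ = (-12.70 + 1000)·(-9.2/1000 + 1) − 1000 = -21.78‰
step 2: δ = (-21.78 + 1000)·(1.7/1000 + 1) − 1000 = -20.12‰
step 3: δ = (-20.12 + 1000)·(-17.3/1000 + 1) − 1000 = -37.07‰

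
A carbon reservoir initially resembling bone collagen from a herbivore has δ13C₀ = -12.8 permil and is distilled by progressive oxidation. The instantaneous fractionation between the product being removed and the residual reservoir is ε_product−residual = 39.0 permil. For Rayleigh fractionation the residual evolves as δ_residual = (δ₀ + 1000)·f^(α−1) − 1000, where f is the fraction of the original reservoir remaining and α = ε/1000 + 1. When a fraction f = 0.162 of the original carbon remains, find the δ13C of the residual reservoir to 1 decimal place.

Rayleigh residual: δ_res = (δ₀ + 1000)·f^(α−1) − 1000
α = ε/1000 + 1 = 1.03900, so α − 1 = 0.03900
f^(α−1) = 0.162^(0.03900) = 0.931475
δ_res = (-12.8 + 1000) × 0.931475 − 1000 = 919.552 − 1000 = -80.45 permil

-80.4 permil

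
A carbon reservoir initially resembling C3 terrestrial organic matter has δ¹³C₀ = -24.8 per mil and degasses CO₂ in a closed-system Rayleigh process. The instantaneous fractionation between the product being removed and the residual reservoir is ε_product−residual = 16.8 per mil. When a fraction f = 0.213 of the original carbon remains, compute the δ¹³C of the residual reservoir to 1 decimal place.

Rayleigh residual: δ_res = (δ₀ + 1000)·f^(α−1) − 1000
α = ε/1000 + 1 = 1.01680, so α − 1 = 0.01680
f^(α−1) = 0.213^(0.01680) = 0.974354
δ_res = (-24.8 + 1000) × 0.974354 − 1000 = 950.190 − 1000 = -49.81 per mil

-49.8 per mil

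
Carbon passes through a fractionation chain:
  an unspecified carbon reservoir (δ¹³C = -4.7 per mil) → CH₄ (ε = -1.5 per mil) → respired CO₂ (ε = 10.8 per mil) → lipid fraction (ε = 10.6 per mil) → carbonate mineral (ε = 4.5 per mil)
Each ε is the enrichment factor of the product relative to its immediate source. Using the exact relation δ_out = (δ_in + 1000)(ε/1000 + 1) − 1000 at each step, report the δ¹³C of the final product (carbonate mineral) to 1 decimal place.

step 1: δ = (-4.70 + 1000)·(-1.5/1000 + 1) − 1000 = -6.19 per mil
step 2: δ = (-6.19 + 1000)·(10.8/1000 + 1) − 1000 = 4.54 per mil
step 3: δ = (4.54 + 1000)·(10.6/1000 + 1) − 1000 = 15.19 per mil
step 4: δ = (15.19 + 1000)·(4.5/1000 + 1) − 1000 = 19.76 per mil

19.8 per mil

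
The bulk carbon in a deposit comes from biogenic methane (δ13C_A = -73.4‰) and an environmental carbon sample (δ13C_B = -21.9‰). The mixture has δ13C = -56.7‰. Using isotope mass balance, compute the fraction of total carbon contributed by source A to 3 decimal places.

0.676

δ_mix = f_A·δ_A + (1 − f_A)·δ_B  ⇒  f_A = (δ_mix − δ_B)/(δ_A − δ_B)
f_A = (-56.7 − (-21.9)) / (-73.4 − (-21.9))
f_A = -34.8 / -51.5 = 0.6757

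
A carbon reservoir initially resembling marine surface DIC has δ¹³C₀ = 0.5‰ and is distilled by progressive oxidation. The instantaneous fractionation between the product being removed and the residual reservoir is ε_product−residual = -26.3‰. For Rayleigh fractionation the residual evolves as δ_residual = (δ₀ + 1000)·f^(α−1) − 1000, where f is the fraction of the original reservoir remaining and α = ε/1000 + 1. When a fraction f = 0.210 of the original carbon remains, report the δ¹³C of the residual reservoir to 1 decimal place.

42.4‰

Rayleigh residual: δ_res = (δ₀ + 1000)·f^(α−1) − 1000
α = ε/1000 + 1 = 0.97370, so α − 1 = -0.02630
f^(α−1) = 0.210^(-0.02630) = 1.041899
δ_res = (0.5 + 1000) × 1.041899 − 1000 = 1042.420 − 1000 = 42.42‰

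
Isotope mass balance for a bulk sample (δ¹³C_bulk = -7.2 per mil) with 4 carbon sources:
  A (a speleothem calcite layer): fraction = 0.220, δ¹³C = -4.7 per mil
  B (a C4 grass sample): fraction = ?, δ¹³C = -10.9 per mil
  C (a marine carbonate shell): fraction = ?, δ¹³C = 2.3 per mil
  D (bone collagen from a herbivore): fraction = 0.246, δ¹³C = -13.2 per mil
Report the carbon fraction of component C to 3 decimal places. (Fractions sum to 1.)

Let f_C and f_B be the unknown fractions; fractions sum to 1 so f_C + f_B = 0.534.
Mass balance: Σ fᵢ·δᵢ = δ_bulk ⇒ f_C·(2.3) + f_B·(-10.9) = -7.2 − (-4.281) = -2.919
Substitute f_B = 0.534 − f_C:
f_C·(2.3 − -10.9) = -2.919 − 0.534×(-10.9) = 2.902
f_C = 2.902 / 13.2 = 0.2198

0.220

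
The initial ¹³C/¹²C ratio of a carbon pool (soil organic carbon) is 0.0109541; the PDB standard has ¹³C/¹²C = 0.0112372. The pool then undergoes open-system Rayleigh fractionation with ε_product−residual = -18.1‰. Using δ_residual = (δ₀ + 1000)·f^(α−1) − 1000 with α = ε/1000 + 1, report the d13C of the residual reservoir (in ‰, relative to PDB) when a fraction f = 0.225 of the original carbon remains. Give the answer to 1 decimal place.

δ₀ = (0.0109541/0.0112372 − 1)×1000 = (0.974807 − 1)×1000 = -25.193‰
α − 1 = ε/1000 = -0.0181
f^(α−1) = 0.225^(-0.0181) = 1.027367
δ_res = (-25.193 + 1000) × 1.027367 − 1000 = 1001.484 − 1000 = 1.48‰

1.5‰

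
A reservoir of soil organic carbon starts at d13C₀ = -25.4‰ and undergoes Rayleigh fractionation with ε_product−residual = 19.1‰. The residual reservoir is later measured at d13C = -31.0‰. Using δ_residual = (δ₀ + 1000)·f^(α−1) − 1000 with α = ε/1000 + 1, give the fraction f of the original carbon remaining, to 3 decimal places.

α − 1 = ε/1000 = 0.0191
(δ_res + 1000)/(δ₀ + 1000) = (-31.0 + 1000)/(-25.4 + 1000) = 969.0/974.6 = 0.994254
f = 0.994254^(1/0.0191) = exp(ln(0.994254)/0.0191) = exp(-0.00576/0.0191)
f = exp(-0.3017) = 0.7396

0.740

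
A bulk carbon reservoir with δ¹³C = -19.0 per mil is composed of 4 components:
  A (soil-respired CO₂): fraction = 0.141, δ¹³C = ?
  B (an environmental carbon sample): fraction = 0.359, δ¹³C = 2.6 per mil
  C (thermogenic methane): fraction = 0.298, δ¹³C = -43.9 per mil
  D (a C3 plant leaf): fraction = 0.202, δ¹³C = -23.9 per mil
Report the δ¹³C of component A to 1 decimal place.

Isotope mass balance: δ_bulk = Σ fᵢ·δᵢ.
-19.0 = 0.141×δ_A + 0.359×(2.6) + 0.298×(-43.9) + 0.202×(-23.9)
0.141·δ_A = -19.0 − (-16.977) = -2.023
δ_A = -2.023 / 0.141 = -14.35 per mil

-14.4 per mil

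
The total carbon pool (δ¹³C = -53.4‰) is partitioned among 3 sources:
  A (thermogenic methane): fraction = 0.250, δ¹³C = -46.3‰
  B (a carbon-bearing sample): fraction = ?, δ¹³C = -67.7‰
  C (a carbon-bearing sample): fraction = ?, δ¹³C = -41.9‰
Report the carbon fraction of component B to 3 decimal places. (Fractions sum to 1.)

Let f_B and f_C be the unknown fractions; fractions sum to 1 so f_B + f_C = 0.750.
Mass balance: Σ fᵢ·δᵢ = δ_bulk ⇒ f_B·(-67.7) + f_C·(-41.9) = -53.4 − (-11.575) = -41.825
Substitute f_C = 0.750 − f_B:
f_B·(-67.7 − -41.9) = -41.825 − 0.750×(-41.9) = -10.400
f_B = -10.400 / -25.8 = 0.4031

0.403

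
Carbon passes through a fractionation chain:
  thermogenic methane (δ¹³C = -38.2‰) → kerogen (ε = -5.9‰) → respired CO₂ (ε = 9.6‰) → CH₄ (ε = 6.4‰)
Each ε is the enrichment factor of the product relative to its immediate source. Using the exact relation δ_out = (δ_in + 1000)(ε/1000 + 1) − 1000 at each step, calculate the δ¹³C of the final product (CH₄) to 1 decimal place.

-28.5‰

step 1: δ = (-38.20 + 1000)·(-5.9/1000 + 1) − 1000 = -43.87‰
step 2: δ = (-43.87 + 1000)·(9.6/1000 + 1) − 1000 = -34.70‰
step 3: δ = (-34.70 + 1000)·(6.4/1000 + 1) − 1000 = -28.52‰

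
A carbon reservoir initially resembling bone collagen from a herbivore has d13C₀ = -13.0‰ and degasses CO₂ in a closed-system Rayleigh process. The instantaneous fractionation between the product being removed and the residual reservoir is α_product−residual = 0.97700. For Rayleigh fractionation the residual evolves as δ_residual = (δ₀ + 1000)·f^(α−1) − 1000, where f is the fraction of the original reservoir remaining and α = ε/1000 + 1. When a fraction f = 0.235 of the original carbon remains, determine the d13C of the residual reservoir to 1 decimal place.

20.4‰

Rayleigh residual: δ_res = (δ₀ + 1000)·f^(α−1) − 1000
α − 1 = -0.02300
f^(α−1) = 0.235^(-0.02300) = 1.033869
δ_res = (-13.0 + 1000) × 1.033869 − 1000 = 1020.429 − 1000 = 20.43‰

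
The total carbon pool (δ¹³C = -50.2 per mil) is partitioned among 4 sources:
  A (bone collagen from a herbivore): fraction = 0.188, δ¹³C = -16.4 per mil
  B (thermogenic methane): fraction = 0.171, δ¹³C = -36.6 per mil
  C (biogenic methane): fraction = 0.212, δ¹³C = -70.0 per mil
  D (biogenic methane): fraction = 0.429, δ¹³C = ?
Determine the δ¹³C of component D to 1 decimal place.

-60.6 per mil

Isotope mass balance: δ_bulk = Σ fᵢ·δᵢ.
-50.2 = 0.188×(-16.4) + 0.171×(-36.6) + 0.212×(-70.0) + 0.429×δ_D
0.429·δ_D = -50.2 − (-24.182) = -26.018
δ_D = -26.018 / 0.429 = -60.65 per mil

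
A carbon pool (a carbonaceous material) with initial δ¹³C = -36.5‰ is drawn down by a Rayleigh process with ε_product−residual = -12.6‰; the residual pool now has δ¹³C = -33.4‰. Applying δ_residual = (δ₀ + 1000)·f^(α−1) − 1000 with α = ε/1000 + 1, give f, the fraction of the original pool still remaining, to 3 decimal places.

α − 1 = ε/1000 = -0.0126
(δ_res + 1000)/(δ₀ + 1000) = (-33.4 + 1000)/(-36.5 + 1000) = 966.6/963.5 = 1.003217
f = 1.003217^(1/-0.0126) = exp(ln(1.003217)/-0.0126) = exp(0.00321/-0.0126)
f = exp(-0.2549) = 0.7750

0.775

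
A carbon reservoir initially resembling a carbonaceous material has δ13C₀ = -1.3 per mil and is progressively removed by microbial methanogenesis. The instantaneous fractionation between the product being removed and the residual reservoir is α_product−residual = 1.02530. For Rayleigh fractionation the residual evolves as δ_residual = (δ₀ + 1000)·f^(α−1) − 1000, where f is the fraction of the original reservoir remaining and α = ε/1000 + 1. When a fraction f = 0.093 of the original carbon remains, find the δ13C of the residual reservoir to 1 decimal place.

Rayleigh residual: δ_res = (δ₀ + 1000)·f^(α−1) − 1000
α − 1 = 0.02530
f^(α−1) = 0.093^(0.02530) = 0.941678
δ_res = (-1.3 + 1000) × 0.941678 − 1000 = 940.454 − 1000 = -59.55 per mil

-59.5 per mil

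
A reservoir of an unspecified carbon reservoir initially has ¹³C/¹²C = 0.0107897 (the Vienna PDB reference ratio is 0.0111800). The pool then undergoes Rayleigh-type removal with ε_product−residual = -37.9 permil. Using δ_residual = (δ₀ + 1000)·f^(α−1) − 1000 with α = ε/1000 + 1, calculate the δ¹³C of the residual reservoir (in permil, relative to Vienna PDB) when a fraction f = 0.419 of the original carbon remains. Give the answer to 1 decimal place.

δ₀ = (0.0107897/0.0111800 − 1)×1000 = (0.965089 − 1)×1000 = -34.911 permil
α − 1 = ε/1000 = -0.0379
f^(α−1) = 0.419^(-0.0379) = 1.033518
δ_res = (-34.911 + 1000) × 1.033518 − 1000 = 997.437 − 1000 = -2.56 permil

-2.6 permil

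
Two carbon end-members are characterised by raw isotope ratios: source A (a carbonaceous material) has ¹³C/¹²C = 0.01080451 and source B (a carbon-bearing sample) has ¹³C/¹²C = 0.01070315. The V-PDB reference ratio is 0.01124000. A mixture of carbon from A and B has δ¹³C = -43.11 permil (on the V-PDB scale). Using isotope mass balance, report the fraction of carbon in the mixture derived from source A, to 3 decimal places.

0.516

δ_A = (0.01080451/0.01124000 − 1)×1000 = (0.961255 − 1)×1000 = -38.745 permil
δ_B = (0.01070315/0.01124000 − 1)×1000 = (0.952238 − 1)×1000 = -47.762 permil
f_A = (δ_mix − δ_B)/(δ_A − δ_B) = (-43.11 − (-47.762))/(-38.745 − (-47.762))
f_A = 4.652 / 9.018 = 0.5159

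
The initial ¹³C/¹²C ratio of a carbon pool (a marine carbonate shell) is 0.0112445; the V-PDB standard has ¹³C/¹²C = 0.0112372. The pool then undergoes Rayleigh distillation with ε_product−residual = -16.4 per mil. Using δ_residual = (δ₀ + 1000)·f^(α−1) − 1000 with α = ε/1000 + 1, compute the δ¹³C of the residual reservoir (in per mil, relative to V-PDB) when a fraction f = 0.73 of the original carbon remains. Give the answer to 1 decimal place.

δ₀ = (0.0112445/0.0112372 − 1)×1000 = (1.000650 − 1)×1000 = 0.650 per mil
α − 1 = ε/1000 = -0.0164
f^(α−1) = 0.73^(-0.0164) = 1.005175
δ_res = (0.650 + 1000) × 1.005175 − 1000 = 1005.828 − 1000 = 5.83 per mil

5.8 per mil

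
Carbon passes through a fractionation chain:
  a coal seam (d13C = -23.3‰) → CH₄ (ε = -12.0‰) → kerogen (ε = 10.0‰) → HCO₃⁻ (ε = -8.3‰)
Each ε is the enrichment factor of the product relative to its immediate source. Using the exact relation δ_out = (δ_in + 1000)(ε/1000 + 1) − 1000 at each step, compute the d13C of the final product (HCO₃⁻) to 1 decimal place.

step 1: δ = (-23.30 + 1000)·(-12.0/1000 + 1) − 1000 = -35.02‰
step 2: δ = (-35.02 + 1000)·(10.0/1000 + 1) − 1000 = -25.37‰
step 3: δ = (-25.37 + 1000)·(-8.3/1000 + 1) − 1000 = -33.46‰

-33.5‰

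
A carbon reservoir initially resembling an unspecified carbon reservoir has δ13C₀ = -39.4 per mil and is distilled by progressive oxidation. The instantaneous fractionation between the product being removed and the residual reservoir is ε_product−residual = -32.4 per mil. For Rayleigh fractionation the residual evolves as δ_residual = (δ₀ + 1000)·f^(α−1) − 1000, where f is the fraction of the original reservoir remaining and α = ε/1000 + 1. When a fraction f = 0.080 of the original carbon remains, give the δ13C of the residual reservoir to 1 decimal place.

42.5 per mil

Rayleigh residual: δ_res = (δ₀ + 1000)·f^(α−1) − 1000
α = ε/1000 + 1 = 0.96760, so α − 1 = -0.03240
f^(α−1) = 0.080^(-0.03240) = 1.085275
δ_res = (-39.4 + 1000) × 1.085275 − 1000 = 1042.515 − 1000 = 42.52 per mil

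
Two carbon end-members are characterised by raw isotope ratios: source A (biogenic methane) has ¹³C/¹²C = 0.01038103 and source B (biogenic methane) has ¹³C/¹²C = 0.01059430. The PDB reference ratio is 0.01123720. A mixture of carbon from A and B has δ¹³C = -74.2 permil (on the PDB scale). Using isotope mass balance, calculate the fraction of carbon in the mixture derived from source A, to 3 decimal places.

δ_A = (0.01038103/0.01123720 − 1)×1000 = (0.923809 − 1)×1000 = -76.191 permil
δ_B = (0.01059430/0.01123720 − 1)×1000 = (0.942788 − 1)×1000 = -57.212 permil
f_A = (δ_mix − δ_B)/(δ_A − δ_B) = (-74.2 − (-57.212))/(-76.191 − (-57.212))
f_A = -16.988 / -18.979 = 0.8951

0.895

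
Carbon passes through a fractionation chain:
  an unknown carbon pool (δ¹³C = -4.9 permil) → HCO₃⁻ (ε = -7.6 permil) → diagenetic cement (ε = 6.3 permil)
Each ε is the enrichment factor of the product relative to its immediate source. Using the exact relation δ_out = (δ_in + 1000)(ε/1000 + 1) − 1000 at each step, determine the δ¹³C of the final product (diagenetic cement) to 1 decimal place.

step 1: δ = (-4.90 + 1000)·(-7.6/1000 + 1) − 1000 = -12.46 permil
step 2: δ = (-12.46 + 1000)·(6.3/1000 + 1) − 1000 = -6.24 permil

-6.2 permil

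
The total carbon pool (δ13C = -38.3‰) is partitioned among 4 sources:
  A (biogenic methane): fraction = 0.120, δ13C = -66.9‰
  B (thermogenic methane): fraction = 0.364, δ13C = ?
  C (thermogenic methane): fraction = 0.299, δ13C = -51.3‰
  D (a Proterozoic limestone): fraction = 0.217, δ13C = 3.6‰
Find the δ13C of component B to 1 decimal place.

Isotope mass balance: δ_bulk = Σ fᵢ·δᵢ.
-38.3 = 0.120×(-66.9) + 0.364×δ_B + 0.299×(-51.3) + 0.217×(3.6)
0.364·δ_B = -38.3 − (-22.585) = -15.714
δ_B = -15.714 / 0.364 = -43.17‰

-43.2‰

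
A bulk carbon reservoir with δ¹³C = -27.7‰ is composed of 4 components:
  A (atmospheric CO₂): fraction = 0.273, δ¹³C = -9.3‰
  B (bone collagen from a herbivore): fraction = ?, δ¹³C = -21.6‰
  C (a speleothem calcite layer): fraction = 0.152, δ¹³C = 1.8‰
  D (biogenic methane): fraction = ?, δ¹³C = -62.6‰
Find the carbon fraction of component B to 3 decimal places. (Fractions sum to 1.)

0.258

Let f_B and f_D be the unknown fractions; fractions sum to 1 so f_B + f_D = 0.575.
Mass balance: Σ fᵢ·δᵢ = δ_bulk ⇒ f_B·(-21.6) + f_D·(-62.6) = -27.7 − (-2.265) = -25.435
Substitute f_D = 0.575 − f_B:
f_B·(-21.6 − -62.6) = -25.435 − 0.575×(-62.6) = 10.560
f_B = 10.560 / 41.0 = 0.2576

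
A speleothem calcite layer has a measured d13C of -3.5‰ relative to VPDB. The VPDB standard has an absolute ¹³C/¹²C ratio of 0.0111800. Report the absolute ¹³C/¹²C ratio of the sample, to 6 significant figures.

0.0111409

R_sample = R_standard × (d13C/1000 + 1)
R_sample = 0.0111800 × (-3.5/1000 + 1) = 0.0111800 × 0.996500
R_sample = 0.0111409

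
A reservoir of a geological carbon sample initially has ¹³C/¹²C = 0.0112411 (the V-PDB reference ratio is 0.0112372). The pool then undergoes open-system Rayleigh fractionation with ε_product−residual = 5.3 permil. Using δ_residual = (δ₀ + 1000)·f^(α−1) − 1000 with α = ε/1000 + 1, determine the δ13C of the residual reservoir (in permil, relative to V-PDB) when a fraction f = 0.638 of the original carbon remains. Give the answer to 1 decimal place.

-2.0 permil

δ₀ = (0.0112411/0.0112372 − 1)×1000 = (1.000347 − 1)×1000 = 0.347 permil
α − 1 = ε/1000 = 0.0053
f^(α−1) = 0.638^(0.0053) = 0.997621
δ_res = (0.347 + 1000) × 0.997621 − 1000 = 997.967 − 1000 = -2.03 permil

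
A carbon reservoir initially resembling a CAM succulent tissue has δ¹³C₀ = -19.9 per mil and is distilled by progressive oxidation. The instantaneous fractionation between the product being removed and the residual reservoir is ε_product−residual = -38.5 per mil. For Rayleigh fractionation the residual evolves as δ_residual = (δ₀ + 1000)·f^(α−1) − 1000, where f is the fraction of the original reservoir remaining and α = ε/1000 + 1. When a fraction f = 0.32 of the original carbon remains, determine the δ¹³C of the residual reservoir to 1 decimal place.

24.1 per mil

Rayleigh residual: δ_res = (δ₀ + 1000)·f^(α−1) − 1000
α = ε/1000 + 1 = 0.96150, so α − 1 = -0.03850
f^(α−1) = 0.32^(-0.03850) = 1.044845
δ_res = (-19.9 + 1000) × 1.044845 − 1000 = 1024.052 − 1000 = 24.05 per mil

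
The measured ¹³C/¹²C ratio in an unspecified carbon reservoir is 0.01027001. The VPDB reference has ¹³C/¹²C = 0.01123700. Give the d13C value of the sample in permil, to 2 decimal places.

d13C = (R_sample / R_standard − 1) × 1000
R_sample / R_standard = 0.01027001 / 0.01123700 = 0.913946
d13C = (0.913946 − 1) × 1000 = -86.054 permil

-86.05 permil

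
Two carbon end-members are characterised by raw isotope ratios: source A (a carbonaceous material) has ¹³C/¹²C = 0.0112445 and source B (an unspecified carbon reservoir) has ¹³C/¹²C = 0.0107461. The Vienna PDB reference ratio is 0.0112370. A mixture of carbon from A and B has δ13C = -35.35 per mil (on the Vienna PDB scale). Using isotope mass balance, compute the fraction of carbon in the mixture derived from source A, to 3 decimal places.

δ_A = (0.0112445/0.0112370 − 1)×1000 = (1.000667 − 1)×1000 = 0.667 per mil
δ_B = (0.0107461/0.0112370 − 1)×1000 = (0.956314 − 1)×1000 = -43.686 per mil
f_A = (δ_mix − δ_B)/(δ_A − δ_B) = (-35.35 − (-43.686))/(0.667 − (-43.686))
f_A = 8.336 / 44.353 = 0.1879

0.188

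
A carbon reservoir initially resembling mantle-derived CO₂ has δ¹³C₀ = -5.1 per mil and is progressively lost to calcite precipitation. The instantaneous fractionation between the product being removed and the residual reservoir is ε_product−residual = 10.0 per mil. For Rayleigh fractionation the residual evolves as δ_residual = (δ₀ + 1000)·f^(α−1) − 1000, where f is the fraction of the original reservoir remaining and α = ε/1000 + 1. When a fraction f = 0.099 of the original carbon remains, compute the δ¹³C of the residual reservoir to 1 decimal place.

-27.8 per mil

Rayleigh residual: δ_res = (δ₀ + 1000)·f^(α−1) − 1000
α = ε/1000 + 1 = 1.01000, so α − 1 = 0.01000
f^(α−1) = 0.099^(0.01000) = 0.977139
δ_res = (-5.1 + 1000) × 0.977139 − 1000 = 972.156 − 1000 = -27.84 per mil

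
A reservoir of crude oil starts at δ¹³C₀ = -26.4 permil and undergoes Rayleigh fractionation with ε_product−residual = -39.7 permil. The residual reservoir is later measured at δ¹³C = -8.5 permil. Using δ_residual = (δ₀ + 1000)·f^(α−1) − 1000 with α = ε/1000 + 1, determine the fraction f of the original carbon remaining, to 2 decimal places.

α − 1 = ε/1000 = -0.0397
(δ_res + 1000)/(δ₀ + 1000) = (-8.5 + 1000)/(-26.4 + 1000) = 991.5/973.6 = 1.018385
f = 1.018385^(1/-0.0397) = exp(ln(1.018385)/-0.0397) = exp(0.01822/-0.0397)
f = exp(-0.4589) = 0.6320

0.63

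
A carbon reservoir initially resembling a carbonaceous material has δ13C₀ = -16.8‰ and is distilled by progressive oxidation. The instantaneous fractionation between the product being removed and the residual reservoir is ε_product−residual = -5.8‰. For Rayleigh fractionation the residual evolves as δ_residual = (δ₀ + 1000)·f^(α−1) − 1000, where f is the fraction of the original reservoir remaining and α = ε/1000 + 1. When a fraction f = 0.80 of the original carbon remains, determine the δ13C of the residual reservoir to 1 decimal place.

-15.5‰

Rayleigh residual: δ_res = (δ₀ + 1000)·f^(α−1) − 1000
α = ε/1000 + 1 = 0.99420, so α − 1 = -0.00580
f^(α−1) = 0.80^(-0.00580) = 1.001295
δ_res = (-16.8 + 1000) × 1.001295 − 1000 = 984.473 − 1000 = -15.53‰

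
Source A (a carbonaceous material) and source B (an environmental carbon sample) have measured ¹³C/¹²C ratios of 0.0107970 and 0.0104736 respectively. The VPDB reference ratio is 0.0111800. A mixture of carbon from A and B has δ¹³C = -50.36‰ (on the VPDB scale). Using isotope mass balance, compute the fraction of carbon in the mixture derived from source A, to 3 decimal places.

δ_A = (0.0107970/0.0111800 − 1)×1000 = (0.965742 − 1)×1000 = -34.258‰
δ_B = (0.0104736/0.0111800 − 1)×1000 = (0.936816 − 1)×1000 = -63.184‰
f_A = (δ_mix − δ_B)/(δ_A − δ_B) = (-50.36 − (-63.184))/(-34.258 − (-63.184))
f_A = 12.824 / 28.927 = 0.4433

0.443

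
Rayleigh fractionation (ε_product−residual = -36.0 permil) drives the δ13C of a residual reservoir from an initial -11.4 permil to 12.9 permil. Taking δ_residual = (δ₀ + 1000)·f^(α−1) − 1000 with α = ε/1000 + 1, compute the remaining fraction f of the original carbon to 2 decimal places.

0.51

α − 1 = ε/1000 = -0.0360
(δ_res + 1000)/(δ₀ + 1000) = (12.9 + 1000)/(-11.4 + 1000) = 1012.9/988.6 = 1.024580
f = 1.024580^(1/-0.0360) = exp(ln(1.024580)/-0.0360) = exp(0.02428/-0.0360)
f = exp(-0.6745) = 0.5094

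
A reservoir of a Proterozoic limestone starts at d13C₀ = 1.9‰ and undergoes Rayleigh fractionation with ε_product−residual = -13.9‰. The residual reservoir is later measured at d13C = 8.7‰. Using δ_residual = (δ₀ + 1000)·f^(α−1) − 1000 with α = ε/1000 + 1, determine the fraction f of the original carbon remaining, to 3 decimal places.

0.615

α − 1 = ε/1000 = -0.0139
(δ_res + 1000)/(δ₀ + 1000) = (8.7 + 1000)/(1.9 + 1000) = 1008.7/1001.9 = 1.006787
f = 1.006787^(1/-0.0139) = exp(ln(1.006787)/-0.0139) = exp(0.00676/-0.0139)
f = exp(-0.4866) = 0.6147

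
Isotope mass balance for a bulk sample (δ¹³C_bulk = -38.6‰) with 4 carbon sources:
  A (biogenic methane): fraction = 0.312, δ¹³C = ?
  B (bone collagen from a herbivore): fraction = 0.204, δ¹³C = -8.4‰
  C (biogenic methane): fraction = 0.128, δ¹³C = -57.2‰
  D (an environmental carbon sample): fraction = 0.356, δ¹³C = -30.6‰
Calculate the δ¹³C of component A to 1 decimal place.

Isotope mass balance: δ_bulk = Σ fᵢ·δᵢ.
-38.6 = 0.312×δ_A + 0.204×(-8.4) + 0.128×(-57.2) + 0.356×(-30.6)
0.312·δ_A = -38.6 − (-19.929) = -18.671
δ_A = -18.671 / 0.312 = -59.84‰

-59.8‰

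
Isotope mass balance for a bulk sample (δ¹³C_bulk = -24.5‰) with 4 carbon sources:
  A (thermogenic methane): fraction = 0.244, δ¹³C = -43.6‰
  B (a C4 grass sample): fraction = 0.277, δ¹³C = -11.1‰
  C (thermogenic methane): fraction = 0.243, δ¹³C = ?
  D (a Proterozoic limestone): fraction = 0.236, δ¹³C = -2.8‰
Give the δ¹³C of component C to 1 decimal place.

Isotope mass balance: δ_bulk = Σ fᵢ·δᵢ.
-24.5 = 0.244×(-43.6) + 0.277×(-11.1) + 0.243×δ_C + 0.236×(-2.8)
0.243·δ_C = -24.5 − (-14.374) = -10.126
δ_C = -10.126 / 0.243 = -41.67‰

-41.7‰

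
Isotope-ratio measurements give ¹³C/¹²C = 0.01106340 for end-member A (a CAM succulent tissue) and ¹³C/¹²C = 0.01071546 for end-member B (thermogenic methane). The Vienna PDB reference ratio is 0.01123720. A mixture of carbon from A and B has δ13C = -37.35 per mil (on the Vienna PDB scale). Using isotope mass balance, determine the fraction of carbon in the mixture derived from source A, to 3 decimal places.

δ_A = (0.01106340/0.01123720 − 1)×1000 = (0.984534 − 1)×1000 = -15.466 per mil
δ_B = (0.01071546/0.01123720 − 1)×1000 = (0.953570 − 1)×1000 = -46.430 per mil
f_A = (δ_mix − δ_B)/(δ_A − δ_B) = (-37.35 − (-46.430))/(-15.466 − (-46.430))
f_A = 9.080 / 30.963 = 0.2932

0.293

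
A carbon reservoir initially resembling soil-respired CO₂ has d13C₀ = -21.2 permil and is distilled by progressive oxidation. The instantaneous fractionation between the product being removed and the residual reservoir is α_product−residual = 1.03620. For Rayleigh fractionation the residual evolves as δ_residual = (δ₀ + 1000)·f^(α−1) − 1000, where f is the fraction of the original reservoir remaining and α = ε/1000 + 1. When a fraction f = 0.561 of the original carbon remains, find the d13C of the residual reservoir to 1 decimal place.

Rayleigh residual: δ_res = (δ₀ + 1000)·f^(α−1) − 1000
α − 1 = 0.03620
f^(α−1) = 0.561^(0.03620) = 0.979293
δ_res = (-21.2 + 1000) × 0.979293 − 1000 = 958.532 − 1000 = -41.47 permil

-41.5 permil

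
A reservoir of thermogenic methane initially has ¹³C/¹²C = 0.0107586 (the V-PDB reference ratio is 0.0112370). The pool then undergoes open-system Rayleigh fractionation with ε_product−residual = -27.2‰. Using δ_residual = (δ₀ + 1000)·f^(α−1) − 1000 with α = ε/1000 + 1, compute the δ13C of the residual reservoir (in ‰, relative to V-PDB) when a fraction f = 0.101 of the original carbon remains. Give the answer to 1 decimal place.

δ₀ = (0.0107586/0.0112370 − 1)×1000 = (0.957426 − 1)×1000 = -42.574‰
α − 1 = ε/1000 = -0.0272
f^(α−1) = 0.101^(-0.0272) = 1.064345
δ_res = (-42.574 + 1000) × 1.064345 − 1000 = 1019.032 − 1000 = 19.03‰

19.0‰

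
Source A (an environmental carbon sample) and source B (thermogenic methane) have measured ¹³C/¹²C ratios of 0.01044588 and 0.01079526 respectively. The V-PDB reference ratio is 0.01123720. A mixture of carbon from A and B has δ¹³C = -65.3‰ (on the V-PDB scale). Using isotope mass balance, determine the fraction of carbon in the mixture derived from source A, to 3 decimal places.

0.835

δ_A = (0.01044588/0.01123720 − 1)×1000 = (0.929580 − 1)×1000 = -70.420‰
δ_B = (0.01079526/0.01123720 − 1)×1000 = (0.960672 − 1)×1000 = -39.328‰
f_A = (δ_mix − δ_B)/(δ_A − δ_B) = (-65.3 − (-39.328))/(-70.420 − (-39.328))
f_A = -25.972 / -31.091 = 0.8353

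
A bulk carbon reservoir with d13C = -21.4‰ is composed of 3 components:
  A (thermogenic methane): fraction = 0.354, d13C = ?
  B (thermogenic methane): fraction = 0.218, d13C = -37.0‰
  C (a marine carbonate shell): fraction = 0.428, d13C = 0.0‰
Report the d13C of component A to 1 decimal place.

Isotope mass balance: δ_bulk = Σ fᵢ·δᵢ.
-21.4 = 0.354×δ_A + 0.218×(-37.0) + 0.428×(0.0)
0.354·δ_A = -21.4 − (-8.066) = -13.334
δ_A = -13.334 / 0.354 = -37.67‰

-37.7‰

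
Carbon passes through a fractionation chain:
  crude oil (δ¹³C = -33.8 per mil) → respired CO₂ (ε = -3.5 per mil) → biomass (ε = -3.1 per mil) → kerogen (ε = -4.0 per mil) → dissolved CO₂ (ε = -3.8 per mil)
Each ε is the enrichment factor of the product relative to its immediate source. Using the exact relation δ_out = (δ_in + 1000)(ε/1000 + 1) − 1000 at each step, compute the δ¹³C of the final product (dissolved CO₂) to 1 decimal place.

-47.6 per mil

step 1: δ = (-33.80 + 1000)·(-3.5/1000 + 1) − 1000 = -37.18 per mil
step 2: δ = (-37.18 + 1000)·(-3.1/1000 + 1) − 1000 = -40.17 per mil
step 3: δ = (-40.17 + 1000)·(-4.0/1000 + 1) − 1000 = -44.01 per mil
step 4: δ = (-44.01 + 1000)·(-3.8/1000 + 1) − 1000 = -47.64 per mil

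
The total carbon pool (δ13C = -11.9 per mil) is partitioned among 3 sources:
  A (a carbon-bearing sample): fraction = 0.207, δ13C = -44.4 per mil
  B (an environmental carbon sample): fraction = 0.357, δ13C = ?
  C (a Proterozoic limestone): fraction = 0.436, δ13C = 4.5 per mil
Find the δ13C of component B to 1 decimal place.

-13.1 per mil

Isotope mass balance: δ_bulk = Σ fᵢ·δᵢ.
-11.9 = 0.207×(-44.4) + 0.357×δ_B + 0.436×(4.5)
0.357·δ_B = -11.9 − (-7.229) = -4.671
δ_B = -4.671 / 0.357 = -13.08 per mil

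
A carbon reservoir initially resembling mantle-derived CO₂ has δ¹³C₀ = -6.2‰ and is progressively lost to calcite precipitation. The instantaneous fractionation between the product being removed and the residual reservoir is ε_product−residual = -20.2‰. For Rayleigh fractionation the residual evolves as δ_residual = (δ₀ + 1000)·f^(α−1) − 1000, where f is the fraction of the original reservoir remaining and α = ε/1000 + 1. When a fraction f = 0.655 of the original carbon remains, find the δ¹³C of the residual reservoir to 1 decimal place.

Rayleigh residual: δ_res = (δ₀ + 1000)·f^(α−1) − 1000
α = ε/1000 + 1 = 0.97980, so α − 1 = -0.02020
f^(α−1) = 0.655^(-0.02020) = 1.008584
δ_res = (-6.2 + 1000) × 1.008584 − 1000 = 1002.330 − 1000 = 2.33‰

2.3‰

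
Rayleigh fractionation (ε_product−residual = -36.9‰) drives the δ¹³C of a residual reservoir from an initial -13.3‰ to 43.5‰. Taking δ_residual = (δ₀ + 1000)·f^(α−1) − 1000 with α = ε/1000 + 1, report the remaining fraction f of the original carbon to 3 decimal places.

α − 1 = ε/1000 = -0.0369
(δ_res + 1000)/(δ₀ + 1000) = (43.5 + 1000)/(-13.3 + 1000) = 1043.5/986.7 = 1.057566
f = 1.057566^(1/-0.0369) = exp(ln(1.057566)/-0.0369) = exp(0.05597/-0.0369)
f = exp(-1.5168) = 0.2194

0.219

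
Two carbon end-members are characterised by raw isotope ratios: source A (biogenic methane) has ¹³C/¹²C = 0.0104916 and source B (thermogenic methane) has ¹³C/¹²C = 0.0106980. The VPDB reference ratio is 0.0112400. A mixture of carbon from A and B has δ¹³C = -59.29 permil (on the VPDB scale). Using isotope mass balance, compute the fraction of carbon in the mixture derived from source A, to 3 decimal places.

0.603

δ_A = (0.0104916/0.0112400 − 1)×1000 = (0.933416 − 1)×1000 = -66.584 permil
δ_B = (0.0106980/0.0112400 − 1)×1000 = (0.951779 − 1)×1000 = -48.221 permil
f_A = (δ_mix − δ_B)/(δ_A − δ_B) = (-59.29 − (-48.221))/(-66.584 − (-48.221))
f_A = -11.069 / -18.363 = 0.6028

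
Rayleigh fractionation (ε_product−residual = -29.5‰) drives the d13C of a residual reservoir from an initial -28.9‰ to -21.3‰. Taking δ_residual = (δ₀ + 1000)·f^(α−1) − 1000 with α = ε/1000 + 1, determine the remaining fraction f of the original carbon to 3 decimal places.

α − 1 = ε/1000 = -0.0295
(δ_res + 1000)/(δ₀ + 1000) = (-21.3 + 1000)/(-28.9 + 1000) = 978.7/971.1 = 1.007826
f = 1.007826^(1/-0.0295) = exp(ln(1.007826)/-0.0295) = exp(0.00780/-0.0295)
f = exp(-0.2643) = 0.7678

0.768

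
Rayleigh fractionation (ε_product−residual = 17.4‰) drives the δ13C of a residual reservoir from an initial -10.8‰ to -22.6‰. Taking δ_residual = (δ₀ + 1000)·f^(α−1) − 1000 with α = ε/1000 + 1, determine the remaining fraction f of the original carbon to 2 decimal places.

α − 1 = ε/1000 = 0.0174
(δ_res + 1000)/(δ₀ + 1000) = (-22.6 + 1000)/(-10.8 + 1000) = 977.4/989.2 = 0.988071
f = 0.988071^(1/0.0174) = exp(ln(0.988071)/0.0174) = exp(-0.01200/0.0174)
f = exp(-0.6897) = 0.5017

0.50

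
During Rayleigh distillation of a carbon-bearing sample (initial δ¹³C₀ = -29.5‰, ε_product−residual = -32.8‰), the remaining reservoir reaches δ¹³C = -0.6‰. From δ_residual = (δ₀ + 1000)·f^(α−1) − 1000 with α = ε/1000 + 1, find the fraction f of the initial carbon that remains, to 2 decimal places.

0.41

α − 1 = ε/1000 = -0.0328
(δ_res + 1000)/(δ₀ + 1000) = (-0.6 + 1000)/(-29.5 + 1000) = 999.4/970.5 = 1.029778
f = 1.029778^(1/-0.0328) = exp(ln(1.029778)/-0.0328) = exp(0.02934/-0.0328)
f = exp(-0.8946) = 0.4088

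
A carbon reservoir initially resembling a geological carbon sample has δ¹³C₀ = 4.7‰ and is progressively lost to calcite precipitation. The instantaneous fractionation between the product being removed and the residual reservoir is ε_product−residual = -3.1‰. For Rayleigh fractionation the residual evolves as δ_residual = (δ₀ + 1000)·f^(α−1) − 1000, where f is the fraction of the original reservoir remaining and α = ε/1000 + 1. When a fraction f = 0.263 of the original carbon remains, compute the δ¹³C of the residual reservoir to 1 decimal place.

8.9‰

Rayleigh residual: δ_res = (δ₀ + 1000)·f^(α−1) − 1000
α = ε/1000 + 1 = 0.99690, so α − 1 = -0.00310
f^(α−1) = 0.263^(-0.00310) = 1.004149
δ_res = (4.7 + 1000) × 1.004149 − 1000 = 1008.868 − 1000 = 8.87‰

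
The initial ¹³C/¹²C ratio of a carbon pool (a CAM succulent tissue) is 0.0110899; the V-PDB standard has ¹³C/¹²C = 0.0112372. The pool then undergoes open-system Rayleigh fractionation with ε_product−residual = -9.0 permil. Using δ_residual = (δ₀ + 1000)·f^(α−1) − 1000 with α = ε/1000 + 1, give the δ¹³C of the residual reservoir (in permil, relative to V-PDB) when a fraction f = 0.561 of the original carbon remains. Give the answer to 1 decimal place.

-8.0 permil

δ₀ = (0.0110899/0.0112372 − 1)×1000 = (0.986892 − 1)×1000 = -13.108 permil
α − 1 = ε/1000 = -0.0090
f^(α−1) = 0.561^(-0.0090) = 1.005216
δ_res = (-13.108 + 1000) × 1.005216 − 1000 = 992.039 − 1000 = -7.96 permil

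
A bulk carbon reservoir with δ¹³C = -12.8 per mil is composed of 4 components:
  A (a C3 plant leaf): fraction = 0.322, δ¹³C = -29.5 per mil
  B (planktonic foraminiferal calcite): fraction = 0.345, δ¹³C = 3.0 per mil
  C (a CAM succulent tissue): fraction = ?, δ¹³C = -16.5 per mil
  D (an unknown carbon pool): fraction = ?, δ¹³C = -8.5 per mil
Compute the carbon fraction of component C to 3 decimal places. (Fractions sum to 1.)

Let f_C and f_D be the unknown fractions; fractions sum to 1 so f_C + f_D = 0.333.
Mass balance: Σ fᵢ·δᵢ = δ_bulk ⇒ f_C·(-16.5) + f_D·(-8.5) = -12.8 − (-8.464) = -4.336
Substitute f_D = 0.333 − f_C:
f_C·(-16.5 − -8.5) = -4.336 − 0.333×(-8.5) = -1.506
f_C = -1.506 / -8.0 = 0.1882

0.188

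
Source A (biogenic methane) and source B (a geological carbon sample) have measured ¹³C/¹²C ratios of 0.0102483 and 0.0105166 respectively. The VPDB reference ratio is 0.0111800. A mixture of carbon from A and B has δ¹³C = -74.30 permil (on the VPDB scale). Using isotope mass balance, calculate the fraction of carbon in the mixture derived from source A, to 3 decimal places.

0.623

δ_A = (0.0102483/0.0111800 − 1)×1000 = (0.916664 − 1)×1000 = -83.336 permil
δ_B = (0.0105166/0.0111800 − 1)×1000 = (0.940662 − 1)×1000 = -59.338 permil
f_A = (δ_mix − δ_B)/(δ_A − δ_B) = (-74.30 − (-59.338))/(-83.336 − (-59.338))
f_A = -14.962 / -23.998 = 0.6235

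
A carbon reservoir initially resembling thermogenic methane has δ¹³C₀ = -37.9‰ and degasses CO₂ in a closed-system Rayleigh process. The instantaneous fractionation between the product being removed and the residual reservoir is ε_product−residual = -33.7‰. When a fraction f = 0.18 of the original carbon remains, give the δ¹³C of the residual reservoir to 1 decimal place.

Rayleigh residual: δ_res = (δ₀ + 1000)·f^(α−1) − 1000
α = ε/1000 + 1 = 0.96630, so α − 1 = -0.03370
f^(α−1) = 0.18^(-0.03370) = 1.059491
δ_res = (-37.9 + 1000) × 1.059491 − 1000 = 1019.336 − 1000 = 19.34‰

19.3‰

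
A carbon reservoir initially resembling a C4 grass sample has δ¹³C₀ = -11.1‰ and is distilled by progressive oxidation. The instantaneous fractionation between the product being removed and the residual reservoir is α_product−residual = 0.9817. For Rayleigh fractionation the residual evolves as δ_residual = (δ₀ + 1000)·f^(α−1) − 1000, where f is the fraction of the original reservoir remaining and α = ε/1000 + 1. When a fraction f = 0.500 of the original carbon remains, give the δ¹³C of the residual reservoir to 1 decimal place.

Rayleigh residual: δ_res = (δ₀ + 1000)·f^(α−1) − 1000
α − 1 = -0.01830
f^(α−1) = 0.500^(-0.01830) = 1.012765
δ_res = (-11.1 + 1000) × 1.012765 − 1000 = 1001.524 − 1000 = 1.52‰

1.5‰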